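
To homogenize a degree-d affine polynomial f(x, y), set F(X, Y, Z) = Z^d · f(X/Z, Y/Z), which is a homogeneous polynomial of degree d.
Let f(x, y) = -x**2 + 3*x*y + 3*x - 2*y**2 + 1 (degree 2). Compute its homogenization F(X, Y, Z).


F(X, Y, Z) = -X**2 + 3*X*Y + 3*X*Z - 2*Y**2 + Z**2

deg(f) = 2.
Substitute x = X/Z, y = Y/Z into f, then multiply by Z^2.
  monomial -1·x^2·y^0 ↦ -1·X^2·Y^0·Z^0.
  monomial 3·x^1·y^1 ↦ 3·X^1·Y^1·Z^0.
  monomial 3·x^1·y^0 ↦ 3·X^1·Y^0·Z^1.
  monomial -2·x^0·y^2 ↦ -2·X^0·Y^2·Z^0.
  monomial 1·x^0·y^0 ↦ 1·X^0·Y^0·Z^2.
Collecting: F(X, Y, Z) = -X**2 + 3*X*Y + 3*X*Z - 2*Y**2 + Z**2.


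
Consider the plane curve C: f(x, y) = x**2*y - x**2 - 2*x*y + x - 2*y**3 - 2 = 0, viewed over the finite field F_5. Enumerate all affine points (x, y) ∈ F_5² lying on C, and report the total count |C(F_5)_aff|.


Affine F_5-points: {(0, 4), (1, 1), (1, 2), (2, 2), (4, 4)}; count = 5.

For each of the 25 pairs (x, y) ∈ F_5², evaluate f(x, y) mod 5. Record the zeros.
  x = 0: [0↦3, 1↦1, 2↦2, 3↦4, 4↦0]  zeros at y ∈ {4}
  x = 1: [0↦3, 1↦0, 2↦0, 3↦1, 4↦1]  zeros at y ∈ {1, 2}
  x = 2: [0↦1, 1↦4, 2↦0, 3↦2, 4↦3]  zeros at y ∈ {2}
  x = 3: [0↦2, 1↦3, 2↦2, 3↦2, 4↦1]  zeros at y ∈ ∅
  x = 4: [0↦1, 1↦2, 2↦1, 3↦1, 4↦0]  zeros at y ∈ {4}
Collecting zeros: affine points = {(0, 4), (1, 1), (1, 2), (2, 2), (4, 4)}.
Total count |C(F_5)_aff| = 5.


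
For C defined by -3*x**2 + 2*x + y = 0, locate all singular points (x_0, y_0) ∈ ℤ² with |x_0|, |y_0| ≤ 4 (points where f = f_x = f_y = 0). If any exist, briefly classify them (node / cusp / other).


No singular points in the scanned grid; C is smooth there.

Compute partial derivatives:
  f_x = 2 - 6*x.
  f_y = 1.
f_y = 1 is a nonzero constant, so f_y never vanishes: no point (x, y) can satisfy f = f_x = f_y = 0. In particular no (x, y) ∈ {−4, ..., 4}² is singular; the curve is smooth.


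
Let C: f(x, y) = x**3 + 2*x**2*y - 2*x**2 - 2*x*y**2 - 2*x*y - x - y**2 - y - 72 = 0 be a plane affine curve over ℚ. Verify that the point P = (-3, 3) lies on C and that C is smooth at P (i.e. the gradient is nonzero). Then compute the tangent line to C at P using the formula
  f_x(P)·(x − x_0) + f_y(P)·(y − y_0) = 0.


Tangent line at P: -22*x + 53*y - 225 = 0.

Step 1: f(-3, 3) = 0, so P lies on C.
Step 2: partial derivatives
  f_x(x, y) = 3*x**2 + 4*x*y - 4*x - 2*y**2 - 2*y - 1, f_y(x, y) = 2*x**2 - 4*x*y - 2*x - 2*y - 1.
  f_x(P) = -22, f_y(P) = 53 (gradient nonzero, so P is smooth).
Step 3: tangent line at P: -22·(x − -3) + 53·(y − 3) = 0.
Expanding: -22*x + 53*y - 225 = 0.


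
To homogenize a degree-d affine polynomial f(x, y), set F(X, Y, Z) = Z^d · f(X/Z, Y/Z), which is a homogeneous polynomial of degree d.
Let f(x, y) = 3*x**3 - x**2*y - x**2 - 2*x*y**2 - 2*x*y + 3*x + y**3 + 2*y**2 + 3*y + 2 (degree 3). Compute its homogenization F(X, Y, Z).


F(X, Y, Z) = 3*X**3 - X**2*Y - X**2*Z - 2*X*Y**2 - 2*X*Y*Z + 3*X*Z**2 + Y**3 + 2*Y**2*Z + 3*Y*Z**2 + 2*Z**3

deg(f) = 3.
Substitute x = X/Z, y = Y/Z into f, then multiply by Z^3.
  monomial 3·x^3·y^0 ↦ 3·X^3·Y^0·Z^0.
  monomial -1·x^2·y^1 ↦ -1·X^2·Y^1·Z^0.
  monomial -1·x^2·y^0 ↦ -1·X^2·Y^0·Z^1.
  monomial -2·x^1·y^2 ↦ -2·X^1·Y^2·Z^0.
  monomial -2·x^1·y^1 ↦ -2·X^1·Y^1·Z^1.
  monomial 3·x^1·y^0 ↦ 3·X^1·Y^0·Z^2.
  monomial 1·x^0·y^3 ↦ 1·X^0·Y^3·Z^0.
  monomial 2·x^0·y^2 ↦ 2·X^0·Y^2·Z^1.
  monomial 3·x^0·y^1 ↦ 3·X^0·Y^1·Z^2.
  monomial 2·x^0·y^0 ↦ 2·X^0·Y^0·Z^3.
Collecting: F(X, Y, Z) = 3*X**3 - X**2*Y - X**2*Z - 2*X*Y**2 - 2*X*Y*Z + 3*X*Z**2 + Y**3 + 2*Y**2*Z + 3*Y*Z**2 + 2*Z**3.


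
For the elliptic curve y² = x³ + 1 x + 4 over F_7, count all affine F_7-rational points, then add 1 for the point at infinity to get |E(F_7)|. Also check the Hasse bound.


Affine points = {(0, 2), (0, 5), (2, 0), (4, 3), (4, 4), (5, 1), (5, 6), (6, 3), (6, 4)}; affine count = 9; |E(F_7)| = 10.

Discriminant check: Δ ∝ 4a³ + 27b² = 4·1³ + 27·4² = 4·1 + 27·16 ≡ 2 (mod 7). Nonzero ⇒ E is nonsingular.
For each x ∈ F_7, compute rhs = x³ + 1·x + 4 mod 7, then count y ∈ F_7 with y² ≡ rhs.
  x = 0: rhs = 4, matching y values: 2, 5 (2 points).
  x = 1: rhs = 6, matching y values: none (0 points).
  x = 2: rhs = 0, matching y values: 0 (1 points).
  x = 3: rhs = 6, matching y values: none (0 points).
  x = 4: rhs = 2, matching y values: 3, 4 (2 points).
  x = 5: rhs = 1, matching y values: 1, 6 (2 points).
  x = 6: rhs = 2, matching y values: 3, 4 (2 points).
Total affine count: 9.
Full point count |E(F_7)| = 9 + 1 = 10.
Hasse bound: |10 − (7+1)| = |2| = 2 ≤ 2√7 ≈ 5.2915 ✓.


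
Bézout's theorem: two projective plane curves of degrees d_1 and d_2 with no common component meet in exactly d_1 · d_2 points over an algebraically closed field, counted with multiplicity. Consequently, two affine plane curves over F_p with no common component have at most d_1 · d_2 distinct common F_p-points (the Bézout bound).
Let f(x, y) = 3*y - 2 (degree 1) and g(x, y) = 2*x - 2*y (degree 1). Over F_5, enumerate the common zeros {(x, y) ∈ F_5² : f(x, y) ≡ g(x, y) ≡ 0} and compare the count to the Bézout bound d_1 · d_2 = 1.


Common zeros: {(4, 4)}; count = 1; Bézout bound = 1.

deg(f) = 1, deg(g) = 1, so Bézout bound = 1.
Scan x ∈ F_5. For each x, list the y ∈ F_5 with f(x, y) ≡ 0 and those with g(x, y) ≡ 0 (mod 5); the common zeros in that column are the intersection.
  x = 0: f ≡ 0 at y ∈ {4}; g ≡ 0 at y ∈ {0}; common: ∅.
  x = 1: f ≡ 0 at y ∈ {4}; g ≡ 0 at y ∈ {1}; common: ∅.
  x = 2: f ≡ 0 at y ∈ {4}; g ≡ 0 at y ∈ {2}; common: ∅.
  x = 3: f ≡ 0 at y ∈ {4}; g ≡ 0 at y ∈ {3}; common: ∅.
  x = 4: f ≡ 0 at y ∈ {4}; g ≡ 0 at y ∈ {4}; common: {4}.
Collecting: common zeros = {(4, 4)}, so the count is 1.
Comparison with the Bézout bound: 1 ≤ 1 = deg(f)·deg(g), as expected for curves with no common component (the bound is attained).


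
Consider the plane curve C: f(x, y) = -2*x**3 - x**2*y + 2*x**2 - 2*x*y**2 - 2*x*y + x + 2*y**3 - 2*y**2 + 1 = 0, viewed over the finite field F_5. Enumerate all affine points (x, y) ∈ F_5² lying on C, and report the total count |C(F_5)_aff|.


Affine F_5-points: {(2, 0), (2, 4), (3, 3)}; count = 3.

For each of the 25 pairs (x, y) ∈ F_5², evaluate f(x, y) mod 5. Record the zeros.
  x = 0: [0↦1, 1↦1, 2↦4, 3↦2, 4↦2]  zeros at y ∈ ∅
  x = 1: [0↦2, 1↦2, 2↦1, 3↦1, 4↦4]  zeros at y ∈ ∅
  x = 2: [0↦0, 1↦3, 2↦1, 3↦1, 4↦0]  zeros at y ∈ {0, 4}
  x = 3: [0↦3, 1↦2, 2↦2, 3↦0, 4↦3]  zeros at y ∈ {3}
  x = 4: [0↦4, 1↦2, 2↦2, 3↦1, 4↦1]  zeros at y ∈ ∅
Collecting zeros: affine points = {(2, 0), (2, 4), (3, 3)}.
Total count |C(F_5)_aff| = 3.


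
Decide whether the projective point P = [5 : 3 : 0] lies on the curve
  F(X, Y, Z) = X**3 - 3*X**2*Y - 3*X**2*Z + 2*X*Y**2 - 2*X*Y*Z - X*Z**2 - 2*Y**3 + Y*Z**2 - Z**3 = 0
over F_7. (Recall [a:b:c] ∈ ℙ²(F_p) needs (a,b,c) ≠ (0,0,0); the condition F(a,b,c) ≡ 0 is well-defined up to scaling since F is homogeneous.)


F(5,3,0) ≡ 6 (mod 7); P is NOT on the curve.

Evaluate F(5, 3, 0) term-by-term (mod 7).
  X**3 ↦ 1·125·1·1 = 125
  -3*X**2*Y ↦ -3·25·3·1 = -225
  -3*X**2*Z ↦ -3·25·1·0 = 0
  2*X*Y**2 ↦ 2·5·9·1 = 90
  -2*X*Y*Z ↦ -2·5·3·0 = 0
  -X*Z**2 ↦ -1·5·1·0 = 0
  -2*Y**3 ↦ -2·1·27·1 = -54
  Y*Z**2 ↦ 1·1·3·0 = 0
  -Z**3 ↦ -1·1·1·0 = 0
Sum: F(5, 3, 0) = (125) + (-225) + (0) + (90) + (0) + (0) + (-54) + (0) + (0) = -64.
Reducing mod 7: -64 ≡ 6 (mod 7).
Since F(a, b, c) ≡ 6 ≠ 0 (mod 7), P does NOT lie on the curve.


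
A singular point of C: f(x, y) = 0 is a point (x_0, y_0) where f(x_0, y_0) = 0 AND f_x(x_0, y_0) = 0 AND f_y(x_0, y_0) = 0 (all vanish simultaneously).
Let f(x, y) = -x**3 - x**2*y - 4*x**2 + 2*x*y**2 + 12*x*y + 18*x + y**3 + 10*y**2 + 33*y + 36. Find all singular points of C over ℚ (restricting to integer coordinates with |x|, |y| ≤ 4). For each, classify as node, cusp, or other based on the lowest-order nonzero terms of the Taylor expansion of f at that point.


Singular points: {(0, -3)}; classification: node.

Compute partial derivatives:
  f_x = -3*x**2 - 2*x*y - 8*x + 2*y**2 + 12*y + 18.
  f_y = -x**2 + 4*x*y + 12*x + 3*y**2 + 20*y + 33.
Scan x_0 ∈ {−4, ..., 4}. For each x_0, f_y(x_0, y) is a polynomial in y; find its integer roots y ∈ {−4, ..., 4}, then test f_x and f at those candidates.
  x = -4: f_y(-4, y) = 3*y**2 + 4*y - 31; no integer root y with |y| ≤ 4.
  x = -3: f_y(-3, y) = 3*y**2 + 8*y - 12; no integer root y with |y| ≤ 4.
  x = -2: f_y(-2, y) = 3*y**2 + 12*y + 5; no integer root y with |y| ≤ 4.
  x = -1: f_y(-1, y) = 3*y**2 + 16*y + 20; vanishes at y ∈ {-2}. (-1, -2): f_x = 3 ≠ 0.
  x = 0: f_y(0, y) = 3*y**2 + 20*y + 33; vanishes at y ∈ {-3}. (0, -3): f_x = 0, f = 0 — SINGULAR.
  x = 1: f_y(1, y) = 3*y**2 + 24*y + 44; no integer root y with |y| ≤ 4.
  x = 2: f_y(2, y) = 3*y**2 + 28*y + 53; no integer root y with |y| ≤ 4.
  x = 3: f_y(3, y) = 3*y**2 + 32*y + 60; no integer root y with |y| ≤ 4.
  x = 4: f_y(4, y) = 3*y**2 + 36*y + 65; no integer root y with |y| ≤ 4.
Only singular point on the grid: (0, -3).
Classify: substitute x = 0 + u, y = -3 + v and expand: f = -u**3 - u**2*v - u**2 + 2*u*v**2 + v**3 + v**2.
No constant or linear terms (consistent with a singular point). Quadratic part: -u**2 + v**2. Cubic part: -u**3 - u**2*v + 2*u*v**2 + v**3.
The quadratic part v**2 - u**2 = (v − u)(v + u) splits into two distinct linear factors, so there are two distinct tangent lines y − -3 = ±(x − 0) — this is a node (ordinary double point).
Classification: node.


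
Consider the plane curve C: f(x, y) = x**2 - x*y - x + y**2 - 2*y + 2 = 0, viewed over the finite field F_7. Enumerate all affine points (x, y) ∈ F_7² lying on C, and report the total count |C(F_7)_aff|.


Affine F_7-points: {(1, 1), (1, 2), (2, 2), (3, 6), (4, 0), (4, 6)}; count = 6.

For each of the 49 pairs (x, y) ∈ F_7², evaluate f(x, y) mod 7. Record the zeros.
  x = 0: [0↦2, 1↦1, 2↦2, 3↦5, 4↦3, 5↦3, 6↦5]  zeros at y ∈ ∅
  x = 1: [0↦2, 1↦0, 2↦0, 3↦2, 4↦6, 5↦5, 6↦6]  zeros at y ∈ {1, 2}
  x = 2: [0↦4, 1↦1, 2↦0, 3↦1, 4↦4, 5↦2, 6↦2]  zeros at y ∈ {2}
  x = 3: [0↦1, 1↦4, 2↦2, 3↦2, 4↦4, 5↦1, 6↦0]  zeros at y ∈ {6}
  x = 4: [0↦0, 1↦2, 2↦6, 3↦5, 4↦6, 5↦2, 6↦0]  zeros at y ∈ {0, 6}
  x = 5: [0↦1, 1↦2, 2↦5, 3↦3, 4↦3, 5↦5, 6↦2]  zeros at y ∈ ∅
  x = 6: [0↦4, 1↦4, 2↦6, 3↦3, 4↦2, 5↦3, 6↦6]  zeros at y ∈ ∅
Collecting zeros: affine points = {(1, 1), (1, 2), (2, 2), (3, 6), (4, 0), (4, 6)}.
Total count |C(F_7)_aff| = 6.


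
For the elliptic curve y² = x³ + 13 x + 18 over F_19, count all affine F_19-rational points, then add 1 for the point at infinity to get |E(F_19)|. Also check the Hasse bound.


Affine points = {(4, 1), (4, 18), (8, 8), (8, 11), (9, 3), (9, 16), (13, 3), (13, 16), (15, 4), (15, 15), (16, 3), (16, 16), (18, 2), (18, 17)}; affine count = 14; |E(F_19)| = 15.

Discriminant check: Δ ∝ 4a³ + 27b² = 4·13³ + 27·18² = 4·2197 + 27·324 ≡ 18 (mod 19). Nonzero ⇒ E is nonsingular.
For each x ∈ F_19, compute rhs = x³ + 13·x + 18 mod 19, then count y ∈ F_19 with y² ≡ rhs.
  x = 0: rhs = 18, matching y values: none (0 points).
  x = 1: rhs = 13, matching y values: none (0 points).
  x = 2: rhs = 14, matching y values: none (0 points).
  x = 3: rhs = 8, matching y values: none (0 points).
  x = 4: rhs = 1, matching y values: 1, 18 (2 points).
  x = 5: rhs = 18, matching y values: none (0 points).
  x = 6: rhs = 8, matching y values: none (0 points).
  x = 7: rhs = 15, matching y values: none (0 points).
  x = 8: rhs = 7, matching y values: 8, 11 (2 points).
  x = 9: rhs = 9, matching y values: 3, 16 (2 points).
  x = 10: rhs = 8, matching y values: none (0 points).
  x = 11: rhs = 10, matching y values: none (0 points).
  x = 12: rhs = 2, matching y values: none (0 points).
  x = 13: rhs = 9, matching y values: 3, 16 (2 points).
  x = 14: rhs = 18, matching y values: none (0 points).
  x = 15: rhs = 16, matching y values: 4, 15 (2 points).
  x = 16: rhs = 9, matching y values: 3, 16 (2 points).
  x = 17: rhs = 3, matching y values: none (0 points).
  x = 18: rhs = 4, matching y values: 2, 17 (2 points).
Total affine count: 14.
Full point count |E(F_19)| = 14 + 1 = 15.
Hasse bound: |15 − (19+1)| = |-5| = 5 ≤ 2√19 ≈ 8.7178 ✓.


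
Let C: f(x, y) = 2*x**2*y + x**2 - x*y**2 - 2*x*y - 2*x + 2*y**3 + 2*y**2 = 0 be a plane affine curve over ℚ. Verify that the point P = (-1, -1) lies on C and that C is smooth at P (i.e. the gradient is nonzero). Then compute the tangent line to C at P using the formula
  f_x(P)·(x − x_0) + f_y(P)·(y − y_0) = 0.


Tangent line at P: x + 4*y + 5 = 0.

Step 1: f(-1, -1) = 0, so P lies on C.
Step 2: partial derivatives
  f_x(x, y) = 4*x*y + 2*x - y**2 - 2*y - 2, f_y(x, y) = 2*x**2 - 2*x*y - 2*x + 6*y**2 + 4*y.
  f_x(P) = 1, f_y(P) = 4 (gradient nonzero, so P is smooth).
Step 3: tangent line at P: 1·(x − -1) + 4·(y − -1) = 0.
Expanding: x + 4*y + 5 = 0.


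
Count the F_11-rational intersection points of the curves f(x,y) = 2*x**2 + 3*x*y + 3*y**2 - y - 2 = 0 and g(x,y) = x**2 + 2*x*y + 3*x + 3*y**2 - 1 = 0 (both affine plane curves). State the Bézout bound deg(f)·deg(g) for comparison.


Common zeros: {(4, 10)}; count = 1; Bézout bound = 4.

deg(f) = 2, deg(g) = 2, so Bézout bound = 4.
Scan x ∈ F_11. For each x, list the y ∈ F_11 with f(x, y) ≡ 0 and those with g(x, y) ≡ 0 (mod 11); the common zeros in that column are the intersection.
  x = 0: f ≡ 0 at y ∈ {1, 3}; g ≡ 0 at y ∈ {2, 9}; common: ∅.
  x = 1: f ≡ 0 at y ∈ {0, 3}; g ≡ 0 at y ∈ {5, 9}; common: ∅.
  x = 2: f ≡ 0 at y ∈ ∅; g ≡ 0 at y ∈ ∅; common: ∅.
  x = 3: f ≡ 0 at y ∈ {2, 10}; g ≡ 0 at y ∈ ∅; common: ∅.
  x = 4: f ≡ 0 at y ∈ {1, 10}; g ≡ 0 at y ∈ {2, 10}; common: {10}.
  x = 5: f ≡ 0 at y ∈ {2, 8}; g ≡ 0 at y ∈ ∅; common: ∅.
  x = 6: f ≡ 0 at y ∈ ∅; g ≡ 0 at y ∈ {8, 10}; common: ∅.
  x = 7: f ≡ 0 at y ∈ ∅; g ≡ 0 at y ∈ ∅; common: ∅.
  x = 8: f ≡ 0 at y ∈ ∅; g ≡ 0 at y ∈ {5, 8}; common: ∅.
  x = 9: f ≡ 0 at y ∈ ∅; g ≡ 0 at y ∈ ∅; common: ∅.
  x = 10: f ≡ 0 at y ∈ {0, 5}; g ≡ 0 at y ∈ ∅; common: ∅.
Collecting: common zeros = {(4, 10)}, so the count is 1.
Comparison with the Bézout bound: 1 ≤ 4 = deg(f)·deg(g), as expected for curves with no common component (the affine F_11-count falls short of the bound because intersections may lie at infinity, over extension fields, or carry multiplicity).


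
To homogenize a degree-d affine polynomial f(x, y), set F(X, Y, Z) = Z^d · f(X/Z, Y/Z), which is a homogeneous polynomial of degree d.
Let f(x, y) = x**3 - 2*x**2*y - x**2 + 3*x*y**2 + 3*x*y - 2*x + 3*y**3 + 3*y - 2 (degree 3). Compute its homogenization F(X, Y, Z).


F(X, Y, Z) = X**3 - 2*X**2*Y - X**2*Z + 3*X*Y**2 + 3*X*Y*Z - 2*X*Z**2 + 3*Y**3 + 3*Y*Z**2 - 2*Z**3

deg(f) = 3.
Substitute x = X/Z, y = Y/Z into f, then multiply by Z^3.
  monomial 1·x^3·y^0 ↦ 1·X^3·Y^0·Z^0.
  monomial -2·x^2·y^1 ↦ -2·X^2·Y^1·Z^0.
  monomial -1·x^2·y^0 ↦ -1·X^2·Y^0·Z^1.
  monomial 3·x^1·y^2 ↦ 3·X^1·Y^2·Z^0.
  monomial 3·x^1·y^1 ↦ 3·X^1·Y^1·Z^1.
  monomial -2·x^1·y^0 ↦ -2·X^1·Y^0·Z^2.
  monomial 3·x^0·y^3 ↦ 3·X^0·Y^3·Z^0.
  monomial 3·x^0·y^1 ↦ 3·X^0·Y^1·Z^2.
  monomial -2·x^0·y^0 ↦ -2·X^0·Y^0·Z^3.
Collecting: F(X, Y, Z) = X**3 - 2*X**2*Y - X**2*Z + 3*X*Y**2 + 3*X*Y*Z - 2*X*Z**2 + 3*Y**3 + 3*Y*Z**2 - 2*Z**3.


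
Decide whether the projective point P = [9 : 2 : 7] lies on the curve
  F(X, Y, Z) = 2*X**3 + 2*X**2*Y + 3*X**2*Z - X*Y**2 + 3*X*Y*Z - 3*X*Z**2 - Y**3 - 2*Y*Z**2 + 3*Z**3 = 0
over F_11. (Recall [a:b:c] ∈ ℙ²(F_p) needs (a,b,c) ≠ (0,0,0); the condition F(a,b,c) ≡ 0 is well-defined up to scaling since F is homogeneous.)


F(9,2,7) ≡ 5 (mod 11); P is NOT on the curve.

Evaluate F(9, 2, 7) term-by-term (mod 11).
  2*X**3 ↦ 2·729·1·1 = 1458
  2*X**2*Y ↦ 2·81·2·1 = 324
  3*X**2*Z ↦ 3·81·1·7 = 1701
  -X*Y**2 ↦ -1·9·4·1 = -36
  3*X*Y*Z ↦ 3·9·2·7 = 378
  -3*X*Z**2 ↦ -3·9·1·49 = -1323
  -Y**3 ↦ -1·1·8·1 = -8
  -2*Y*Z**2 ↦ -2·1·2·49 = -196
  3*Z**3 ↦ 3·1·1·343 = 1029
Sum: F(9, 2, 7) = (1458) + (324) + (1701) + (-36) + (378) + (-1323) + (-8) + (-196) + (1029) = 3327.
Reducing mod 11: 3327 ≡ 5 (mod 11).
Since F(a, b, c) ≡ 5 ≠ 0 (mod 11), P does NOT lie on the curve.


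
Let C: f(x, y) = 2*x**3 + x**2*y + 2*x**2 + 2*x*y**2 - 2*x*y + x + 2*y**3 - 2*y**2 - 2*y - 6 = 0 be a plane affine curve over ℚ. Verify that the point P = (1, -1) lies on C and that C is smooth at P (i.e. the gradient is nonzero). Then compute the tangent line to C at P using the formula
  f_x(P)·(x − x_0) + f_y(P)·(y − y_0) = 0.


Tangent line at P: 13*x + 3*y - 10 = 0.

Step 1: f(1, -1) = 0, so P lies on C.
Step 2: partial derivatives
  f_x(x, y) = 6*x**2 + 2*x*y + 4*x + 2*y**2 - 2*y + 1, f_y(x, y) = x**2 + 4*x*y - 2*x + 6*y**2 - 4*y - 2.
  f_x(P) = 13, f_y(P) = 3 (gradient nonzero, so P is smooth).
Step 3: tangent line at P: 13·(x − 1) + 3·(y − -1) = 0.
Expanding: 13*x + 3*y - 10 = 0.


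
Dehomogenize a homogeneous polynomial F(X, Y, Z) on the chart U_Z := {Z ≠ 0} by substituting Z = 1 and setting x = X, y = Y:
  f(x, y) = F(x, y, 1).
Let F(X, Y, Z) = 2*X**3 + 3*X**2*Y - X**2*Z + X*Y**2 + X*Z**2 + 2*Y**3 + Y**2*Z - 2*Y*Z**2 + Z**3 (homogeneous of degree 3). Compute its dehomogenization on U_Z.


f(x, y) = 2*x**3 + 3*x**2*y - x**2 + x*y**2 + x + 2*y**3 + y**2 - 2*y + 1

On U_Z we set Z = 1. Each monomial c·X^i·Y^j·Z^k in F becomes c·x^i·y^j·1^k = c·x^i·y^j.
Substituting Z = 1: F(X, Y, 1) = 2*x**3 + 3*x**2*y - x**2 + x*y**2 + x + 2*y**3 + y**2 - 2*y + 1.
Note: deg(f) ≤ deg(F) = 3; strict inequality happens when F is divisible by Z (lost terms).


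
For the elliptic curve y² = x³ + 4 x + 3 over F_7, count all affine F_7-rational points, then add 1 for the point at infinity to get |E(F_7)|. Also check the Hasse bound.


Affine points = {(1, 1), (1, 6), (3, 0), (5, 1), (5, 6)}; affine count = 5; |E(F_7)| = 6.

Discriminant check: Δ ∝ 4a³ + 27b² = 4·4³ + 27·3² = 4·64 + 27·9 ≡ 2 (mod 7). Nonzero ⇒ E is nonsingular.
For each x ∈ F_7, compute rhs = x³ + 4·x + 3 mod 7, then count y ∈ F_7 with y² ≡ rhs.
  x = 0: rhs = 3, matching y values: none (0 points).
  x = 1: rhs = 1, matching y values: 1, 6 (2 points).
  x = 2: rhs = 5, matching y values: none (0 points).
  x = 3: rhs = 0, matching y values: 0 (1 points).
  x = 4: rhs = 6, matching y values: none (0 points).
  x = 5: rhs = 1, matching y values: 1, 6 (2 points).
  x = 6: rhs = 5, matching y values: none (0 points).
Total affine count: 5.
Full point count |E(F_7)| = 5 + 1 = 6.
Hasse bound: |6 − (7+1)| = |-2| = 2 ≤ 2√7 ≈ 5.2915 ✓.


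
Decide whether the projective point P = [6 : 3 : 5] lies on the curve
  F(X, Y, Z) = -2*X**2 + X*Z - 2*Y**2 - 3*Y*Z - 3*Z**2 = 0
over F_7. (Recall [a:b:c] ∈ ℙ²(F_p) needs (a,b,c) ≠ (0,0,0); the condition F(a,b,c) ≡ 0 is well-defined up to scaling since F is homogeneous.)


F(6,3,5) ≡ 2 (mod 7); P is NOT on the curve.

Evaluate F(6, 3, 5) term-by-term (mod 7).
  -2*X**2 ↦ -2·36·1·1 = -72
  X*Z ↦ 1·6·1·5 = 30
  -2*Y**2 ↦ -2·1·9·1 = -18
  -3*Y*Z ↦ -3·1·3·5 = -45
  -3*Z**2 ↦ -3·1·1·25 = -75
Sum: F(6, 3, 5) = (-72) + (30) + (-18) + (-45) + (-75) = -180.
Reducing mod 7: -180 ≡ 2 (mod 7).
Since F(a, b, c) ≡ 2 ≠ 0 (mod 7), P does NOT lie on the curve.


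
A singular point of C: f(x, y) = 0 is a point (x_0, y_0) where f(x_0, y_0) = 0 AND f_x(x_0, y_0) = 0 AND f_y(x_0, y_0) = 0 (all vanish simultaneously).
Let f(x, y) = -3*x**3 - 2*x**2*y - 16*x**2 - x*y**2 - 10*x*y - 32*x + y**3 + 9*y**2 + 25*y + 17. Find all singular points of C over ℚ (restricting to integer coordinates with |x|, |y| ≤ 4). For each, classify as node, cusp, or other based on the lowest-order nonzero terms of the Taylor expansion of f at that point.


Singular points: {(-1, -3)}; classification: node.

Compute partial derivatives:
  f_x = -9*x**2 - 4*x*y - 32*x - y**2 - 10*y - 32.
  f_y = -2*x**2 - 2*x*y - 10*x + 3*y**2 + 18*y + 25.
Scan x_0 ∈ {−4, ..., 4}. For each x_0, f_y(x_0, y) is a polynomial in y; find its integer roots y ∈ {−4, ..., 4}, then test f_x and f at those candidates.
  x = -4: f_y(-4, y) = 3*y**2 + 26*y + 33; no integer root y with |y| ≤ 4.
  x = -3: f_y(-3, y) = 3*y**2 + 24*y + 37; no integer root y with |y| ≤ 4.
  x = -2: f_y(-2, y) = 3*y**2 + 22*y + 37; no integer root y with |y| ≤ 4.
  x = -1: f_y(-1, y) = 3*y**2 + 20*y + 33; vanishes at y ∈ {-3}. (-1, -3): f_x = 0, f = 0 — SINGULAR.
  x = 0: f_y(0, y) = 3*y**2 + 18*y + 25; no integer root y with |y| ≤ 4.
  x = 1: f_y(1, y) = 3*y**2 + 16*y + 13; vanishes at y ∈ {-1}. (1, -1): f_x = -60 ≠ 0.
  x = 2: f_y(2, y) = 3*y**2 + 14*y - 3; no integer root y with |y| ≤ 4.
  x = 3: f_y(3, y) = 3*y**2 + 12*y - 23; no integer root y with |y| ≤ 4.
  x = 4: f_y(4, y) = 3*y**2 + 10*y - 47; no integer root y with |y| ≤ 4.
Only singular point on the grid: (-1, -3).
Classify: substitute x = -1 + u, y = -3 + v and expand: f = -3*u**3 - 2*u**2*v - u**2 - u*v**2 + v**3 + v**2.
No constant or linear terms (consistent with a singular point). Quadratic part: -u**2 + v**2. Cubic part: -3*u**3 - 2*u**2*v - u*v**2 + v**3.
The quadratic part v**2 - u**2 = (v − u)(v + u) splits into two distinct linear factors, so there are two distinct tangent lines y − -3 = ±(x − -1) — this is a node (ordinary double point).
Classification: node.


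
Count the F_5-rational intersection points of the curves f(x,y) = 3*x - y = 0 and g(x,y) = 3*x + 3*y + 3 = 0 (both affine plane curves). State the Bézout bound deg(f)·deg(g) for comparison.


Common zeros: {(1, 3)}; count = 1; Bézout bound = 1.

deg(f) = 1, deg(g) = 1, so Bézout bound = 1.
Scan x ∈ F_5. For each x, list the y ∈ F_5 with f(x, y) ≡ 0 and those with g(x, y) ≡ 0 (mod 5); the common zeros in that column are the intersection.
  x = 0: f ≡ 0 at y ∈ {0}; g ≡ 0 at y ∈ {4}; common: ∅.
  x = 1: f ≡ 0 at y ∈ {3}; g ≡ 0 at y ∈ {3}; common: {3}.
  x = 2: f ≡ 0 at y ∈ {1}; g ≡ 0 at y ∈ {2}; common: ∅.
  x = 3: f ≡ 0 at y ∈ {4}; g ≡ 0 at y ∈ {1}; common: ∅.
  x = 4: f ≡ 0 at y ∈ {2}; g ≡ 0 at y ∈ {0}; common: ∅.
Collecting: common zeros = {(1, 3)}, so the count is 1.
Comparison with the Bézout bound: 1 ≤ 1 = deg(f)·deg(g), as expected for curves with no common component (the bound is attained).


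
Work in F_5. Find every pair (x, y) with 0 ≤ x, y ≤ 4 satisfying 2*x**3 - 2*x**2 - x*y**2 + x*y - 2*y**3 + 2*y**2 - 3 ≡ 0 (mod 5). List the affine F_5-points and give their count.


Affine F_5-points: {(1, 3), (2, 0), (2, 1), (2, 4)}; count = 4.

For each of the 25 pairs (x, y) ∈ F_5², evaluate f(x, y) mod 5. Record the zeros.
  x = 0: [0↦2, 1↦2, 2↦4, 3↦1, 4↦1]  zeros at y ∈ ∅
  x = 1: [0↦2, 1↦2, 2↦2, 3↦0, 4↦4]  zeros at y ∈ {3}
  x = 2: [0↦0, 1↦0, 2↦3, 3↦2, 4↦0]  zeros at y ∈ {0, 1, 4}
  x = 3: [0↦3, 1↦3, 2↦4, 3↦4, 4↦1]  zeros at y ∈ ∅
  x = 4: [0↦3, 1↦3, 2↦2, 3↦3, 4↦4]  zeros at y ∈ ∅
Collecting zeros: affine points = {(1, 3), (2, 0), (2, 1), (2, 4)}.
Total count |C(F_5)_aff| = 4.


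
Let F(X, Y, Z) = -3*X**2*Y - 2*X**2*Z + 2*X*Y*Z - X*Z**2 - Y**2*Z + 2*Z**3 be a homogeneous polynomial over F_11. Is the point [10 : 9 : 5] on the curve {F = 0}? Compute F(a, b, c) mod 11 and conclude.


F(10,9,5) ≡ 7 (mod 11); P is NOT on the curve.

Evaluate F(10, 9, 5) term-by-term (mod 11).
  -3*X**2*Y ↦ -3·100·9·1 = -2700
  -2*X**2*Z ↦ -2·100·1·5 = -1000
  2*X*Y*Z ↦ 2·10·9·5 = 900
  -X*Z**2 ↦ -1·10·1·25 = -250
  -Y**2*Z ↦ -1·1·81·5 = -405
  2*Z**3 ↦ 2·1·1·125 = 250
Sum: F(10, 9, 5) = (-2700) + (-1000) + (900) + (-250) + (-405) + (250) = -3205.
Reducing mod 11: -3205 ≡ 7 (mod 11).
Since F(a, b, c) ≡ 7 ≠ 0 (mod 11), P does NOT lie on the curve.


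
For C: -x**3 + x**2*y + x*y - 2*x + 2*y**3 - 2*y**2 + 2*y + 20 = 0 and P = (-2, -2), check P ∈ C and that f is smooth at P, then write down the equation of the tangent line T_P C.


Tangent line at P: -8*x + 36*y + 56 = 0.

Step 1: f(-2, -2) = 0, so P lies on C.
Step 2: partial derivatives
  f_x(x, y) = -3*x**2 + 2*x*y + y - 2, f_y(x, y) = x**2 + x + 6*y**2 - 4*y + 2.
  f_x(P) = -8, f_y(P) = 36 (gradient nonzero, so P is smooth).
Step 3: tangent line at P: -8·(x − -2) + 36·(y − -2) = 0.
Expanding: -8*x + 36*y + 56 = 0.


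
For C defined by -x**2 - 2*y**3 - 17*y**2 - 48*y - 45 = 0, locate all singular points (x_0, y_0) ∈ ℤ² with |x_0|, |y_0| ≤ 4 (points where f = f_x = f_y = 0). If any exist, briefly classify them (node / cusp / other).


Singular points: {(0, -3)}; classification: node.

Compute partial derivatives:
  f_x = -2*x.
  f_y = -6*y**2 - 34*y - 48.
Scan x_0 ∈ {−4, ..., 4}. For each x_0, f_y(x_0, y) is a polynomial in y; find its integer roots y ∈ {−4, ..., 4}, then test f_x and f at those candidates.
  x = -4: f_y(-4, y) = -6*y**2 - 34*y - 48; vanishes at y ∈ {-3}. (-4, -3): f_x = 8 ≠ 0.
  x = -3: f_y(-3, y) = -6*y**2 - 34*y - 48; vanishes at y ∈ {-3}. (-3, -3): f_x = 6 ≠ 0.
  x = -2: f_y(-2, y) = -6*y**2 - 34*y - 48; vanishes at y ∈ {-3}. (-2, -3): f_x = 4 ≠ 0.
  x = -1: f_y(-1, y) = -6*y**2 - 34*y - 48; vanishes at y ∈ {-3}. (-1, -3): f_x = 2 ≠ 0.
  x = 0: f_y(0, y) = -6*y**2 - 34*y - 48; vanishes at y ∈ {-3}. (0, -3): f_x = 0, f = 0 — SINGULAR.
  x = 1: f_y(1, y) = -6*y**2 - 34*y - 48; vanishes at y ∈ {-3}. (1, -3): f_x = -2 ≠ 0.
  x = 2: f_y(2, y) = -6*y**2 - 34*y - 48; vanishes at y ∈ {-3}. (2, -3): f_x = -4 ≠ 0.
  x = 3: f_y(3, y) = -6*y**2 - 34*y - 48; vanishes at y ∈ {-3}. (3, -3): f_x = -6 ≠ 0.
  x = 4: f_y(4, y) = -6*y**2 - 34*y - 48; vanishes at y ∈ {-3}. (4, -3): f_x = -8 ≠ 0.
Only singular point on the grid: (0, -3).
Classify: substitute x = 0 + u, y = -3 + v and expand: f = -u**2 - 2*v**3 + v**2.
No constant or linear terms (consistent with a singular point). Quadratic part: -u**2 + v**2. Cubic part: -2*v**3.
The quadratic part v**2 - u**2 = (v − u)(v + u) splits into two distinct linear factors, so there are two distinct tangent lines y − -3 = ±(x − 0) — this is a node (ordinary double point).
Classification: node.


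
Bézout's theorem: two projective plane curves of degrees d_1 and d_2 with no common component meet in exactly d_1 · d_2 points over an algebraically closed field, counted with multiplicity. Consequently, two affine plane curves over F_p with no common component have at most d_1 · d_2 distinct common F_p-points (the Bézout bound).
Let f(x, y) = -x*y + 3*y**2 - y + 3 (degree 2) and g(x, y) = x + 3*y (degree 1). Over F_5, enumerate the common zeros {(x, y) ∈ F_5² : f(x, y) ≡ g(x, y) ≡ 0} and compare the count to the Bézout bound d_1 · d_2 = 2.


Common zeros: {(3, 4), (4, 2)}; count = 2; Bézout bound = 2.

deg(f) = 2, deg(g) = 1, so Bézout bound = 2.
Scan x ∈ F_5. For each x, list the y ∈ F_5 with f(x, y) ≡ 0 and those with g(x, y) ≡ 0 (mod 5); the common zeros in that column are the intersection.
  x = 0: f ≡ 0 at y ∈ {1}; g ≡ 0 at y ∈ {0}; common: ∅.
  x = 1: f ≡ 0 at y ∈ ∅; g ≡ 0 at y ∈ {3}; common: ∅.
  x = 2: f ≡ 0 at y ∈ ∅; g ≡ 0 at y ∈ {1}; common: ∅.
  x = 3: f ≡ 0 at y ∈ {4}; g ≡ 0 at y ∈ {4}; common: {4}.
  x = 4: f ≡ 0 at y ∈ {2, 3}; g ≡ 0 at y ∈ {2}; common: {2}.
Collecting: common zeros = {(3, 4), (4, 2)}, so the count is 2.
Comparison with the Bézout bound: 2 ≤ 2 = deg(f)·deg(g), as expected for curves with no common component (the bound is attained).


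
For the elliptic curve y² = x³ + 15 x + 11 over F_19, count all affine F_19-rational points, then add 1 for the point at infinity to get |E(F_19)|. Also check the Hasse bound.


Affine points = {(0, 7), (0, 12), (2, 7), (2, 12), (3, 8), (3, 11), (8, 4), (8, 15), (9, 1), (9, 18), (11, 5), (11, 14), (12, 0), (13, 3), (13, 16), (14, 1), (14, 18), (15, 1), (15, 18), (17, 7), (17, 12)}; affine count = 21; |E(F_19)| = 22.

Discriminant check: Δ ∝ 4a³ + 27b² = 4·15³ + 27·11² = 4·3375 + 27·121 ≡ 9 (mod 19). Nonzero ⇒ E is nonsingular.
For each x ∈ F_19, compute rhs = x³ + 15·x + 11 mod 19, then count y ∈ F_19 with y² ≡ rhs.
  x = 0: rhs = 11, matching y values: 7, 12 (2 points).
  x = 1: rhs = 8, matching y values: none (0 points).
  x = 2: rhs = 11, matching y values: 7, 12 (2 points).
  x = 3: rhs = 7, matching y values: 8, 11 (2 points).
  x = 4: rhs = 2, matching y values: none (0 points).
  x = 5: rhs = 2, matching y values: none (0 points).
  x = 6: rhs = 13, matching y values: none (0 points).
  x = 7: rhs = 3, matching y values: none (0 points).
  x = 8: rhs = 16, matching y values: 4, 15 (2 points).
  x = 9: rhs = 1, matching y values: 1, 18 (2 points).
  x = 10: rhs = 2, matching y values: none (0 points).
  x = 11: rhs = 6, matching y values: 5, 14 (2 points).
  x = 12: rhs = 0, matching y values: 0 (1 points).
  x = 13: rhs = 9, matching y values: 3, 16 (2 points).
  x = 14: rhs = 1, matching y values: 1, 18 (2 points).
  x = 15: rhs = 1, matching y values: 1, 18 (2 points).
  x = 16: rhs = 15, matching y values: none (0 points).
  x = 17: rhs = 11, matching y values: 7, 12 (2 points).
  x = 18: rhs = 14, matching y values: none (0 points).
Total affine count: 21.
Full point count |E(F_19)| = 21 + 1 = 22.
Hasse bound: |22 − (19+1)| = |2| = 2 ≤ 2√19 ≈ 8.7178 ✓.


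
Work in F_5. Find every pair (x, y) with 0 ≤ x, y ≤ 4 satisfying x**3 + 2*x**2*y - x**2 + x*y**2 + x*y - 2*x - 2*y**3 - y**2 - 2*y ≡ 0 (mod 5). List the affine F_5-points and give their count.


Affine F_5-points: {(0, 0), (0, 1), (2, 0), (2, 4), (4, 0), (4, 1), (4, 3)}; count = 7.

For each of the 25 pairs (x, y) ∈ F_5², evaluate f(x, y) mod 5. Record the zeros.
  x = 0: [0↦0, 1↦0, 2↦1, 3↦1, 4↦3]  zeros at y ∈ {0, 1}
  x = 1: [0↦3, 1↦2, 2↦4, 3↦2, 4↦4]  zeros at y ∈ ∅
  x = 2: [0↦0, 1↦2, 2↦4, 3↦4, 4↦0]  zeros at y ∈ {0, 4}
  x = 3: [0↦2, 1↦1, 2↦2, 3↦3, 4↦2]  zeros at y ∈ ∅
  x = 4: [0↦0, 1↦0, 2↦4, 3↦0, 4↦1]  zeros at y ∈ {0, 1, 3}
Collecting zeros: affine points = {(0, 0), (0, 1), (2, 0), (2, 4), (4, 0), (4, 1), (4, 3)}.
Total count |C(F_5)_aff| = 7.


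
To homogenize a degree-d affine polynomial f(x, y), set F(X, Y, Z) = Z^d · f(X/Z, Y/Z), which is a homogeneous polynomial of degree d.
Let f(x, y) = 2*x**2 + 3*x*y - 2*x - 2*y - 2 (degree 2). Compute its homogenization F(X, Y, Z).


F(X, Y, Z) = 2*X**2 + 3*X*Y - 2*X*Z - 2*Y*Z - 2*Z**2

deg(f) = 2.
Substitute x = X/Z, y = Y/Z into f, then multiply by Z^2.
  monomial 2·x^2·y^0 ↦ 2·X^2·Y^0·Z^0.
  monomial 3·x^1·y^1 ↦ 3·X^1·Y^1·Z^0.
  monomial -2·x^1·y^0 ↦ -2·X^1·Y^0·Z^1.
  monomial -2·x^0·y^1 ↦ -2·X^0·Y^1·Z^1.
  monomial -2·x^0·y^0 ↦ -2·X^0·Y^0·Z^2.
Collecting: F(X, Y, Z) = 2*X**2 + 3*X*Y - 2*X*Z - 2*Y*Z - 2*Z**2.


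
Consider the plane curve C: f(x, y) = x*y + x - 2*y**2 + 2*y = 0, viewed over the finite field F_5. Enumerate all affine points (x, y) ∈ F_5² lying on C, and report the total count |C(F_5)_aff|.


Affine F_5-points: {(0, 0), (0, 1), (3, 2), (3, 3)}; count = 4.

For each of the 25 pairs (x, y) ∈ F_5², evaluate f(x, y) mod 5. Record the zeros.
  x = 0: [0↦0, 1↦0, 2↦1, 3↦3, 4↦1]  zeros at y ∈ {0, 1}
  x = 1: [0↦1, 1↦2, 2↦4, 3↦2, 4↦1]  zeros at y ∈ ∅
  x = 2: [0↦2, 1↦4, 2↦2, 3↦1, 4↦1]  zeros at y ∈ ∅
  x = 3: [0↦3, 1↦1, 2↦0, 3↦0, 4↦1]  zeros at y ∈ {2, 3}
  x = 4: [0↦4, 1↦3, 2↦3, 3↦4, 4↦1]  zeros at y ∈ ∅
Collecting zeros: affine points = {(0, 0), (0, 1), (3, 2), (3, 3)}.
Total count |C(F_5)_aff| = 4.


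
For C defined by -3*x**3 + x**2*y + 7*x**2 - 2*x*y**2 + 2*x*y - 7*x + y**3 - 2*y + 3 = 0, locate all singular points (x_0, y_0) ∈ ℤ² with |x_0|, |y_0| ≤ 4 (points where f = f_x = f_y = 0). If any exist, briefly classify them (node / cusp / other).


Singular points: {(1, 1)}; classification: node.

Compute partial derivatives:
  f_x = -9*x**2 + 2*x*y + 14*x - 2*y**2 + 2*y - 7.
  f_y = x**2 - 4*x*y + 2*x + 3*y**2 - 2.
Scan x_0 ∈ {−4, ..., 4}. For each x_0, f_y(x_0, y) is a polynomial in y; find its integer roots y ∈ {−4, ..., 4}, then test f_x and f at those candidates.
  x = -4: f_y(-4, y) = 3*y**2 + 16*y + 6; no integer root y with |y| ≤ 4.
  x = -3: f_y(-3, y) = 3*y**2 + 12*y + 1; no integer root y with |y| ≤ 4.
  x = -2: f_y(-2, y) = 3*y**2 + 8*y - 2; no integer root y with |y| ≤ 4.
  x = -1: f_y(-1, y) = 3*y**2 + 4*y - 3; no integer root y with |y| ≤ 4.
  x = 0: f_y(0, y) = 3*y**2 - 2; no integer root y with |y| ≤ 4.
  x = 1: f_y(1, y) = 3*y**2 - 4*y + 1; vanishes at y ∈ {1}. (1, 1): f_x = 0, f = 0 — SINGULAR.
  x = 2: f_y(2, y) = 3*y**2 - 8*y + 6; no integer root y with |y| ≤ 4.
  x = 3: f_y(3, y) = 3*y**2 - 12*y + 13; no integer root y with |y| ≤ 4.
  x = 4: f_y(4, y) = 3*y**2 - 16*y + 22; no integer root y with |y| ≤ 4.
Only singular point on the grid: (1, 1).
Classify: substitute x = 1 + u, y = 1 + v and expand: f = -3*u**3 + u**2*v - u**2 - 2*u*v**2 + v**3 + v**2.
No constant or linear terms (consistent with a singular point). Quadratic part: -u**2 + v**2. Cubic part: -3*u**3 + u**2*v - 2*u*v**2 + v**3.
The quadratic part v**2 - u**2 = (v − u)(v + u) splits into two distinct linear factors, so there are two distinct tangent lines y − 1 = ±(x − 1) — this is a node (ordinary double point).
Classification: node.


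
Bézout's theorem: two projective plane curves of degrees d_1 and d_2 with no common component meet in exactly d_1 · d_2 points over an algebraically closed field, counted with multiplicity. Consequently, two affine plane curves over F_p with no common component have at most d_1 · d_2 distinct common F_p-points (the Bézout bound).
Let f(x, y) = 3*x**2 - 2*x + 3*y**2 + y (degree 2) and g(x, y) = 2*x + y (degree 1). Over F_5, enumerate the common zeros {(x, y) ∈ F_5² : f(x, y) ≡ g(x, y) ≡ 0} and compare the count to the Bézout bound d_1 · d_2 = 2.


Common zeros: {(0, 0)}; count = 1; Bézout bound = 2.

deg(f) = 2, deg(g) = 1, so Bézout bound = 2.
Scan x ∈ F_5. For each x, list the y ∈ F_5 with f(x, y) ≡ 0 and those with g(x, y) ≡ 0 (mod 5); the common zeros in that column are the intersection.
  x = 0: f ≡ 0 at y ∈ {0, 3}; g ≡ 0 at y ∈ {0}; common: {0}.
  x = 1: f ≡ 0 at y ∈ {1, 2}; g ≡ 0 at y ∈ {3}; common: ∅.
  x = 2: f ≡ 0 at y ∈ {4}; g ≡ 0 at y ∈ {1}; common: ∅.
  x = 3: f ≡ 0 at y ∈ {1, 2}; g ≡ 0 at y ∈ {4}; common: ∅.
  x = 4: f ≡ 0 at y ∈ {0, 3}; g ≡ 0 at y ∈ {2}; common: ∅.
Collecting: common zeros = {(0, 0)}, so the count is 1.
Comparison with the Bézout bound: 1 ≤ 2 = deg(f)·deg(g), as expected for curves with no common component (the affine F_5-count falls short of the bound because intersections may lie at infinity, over extension fields, or carry multiplicity).


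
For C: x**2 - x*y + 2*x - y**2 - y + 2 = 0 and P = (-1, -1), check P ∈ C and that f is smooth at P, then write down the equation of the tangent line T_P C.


Tangent line at P: x + 2*y + 3 = 0.

Step 1: f(-1, -1) = 0, so P lies on C.
Step 2: partial derivatives
  f_x(x, y) = 2*x - y + 2, f_y(x, y) = -x - 2*y - 1.
  f_x(P) = 1, f_y(P) = 2 (gradient nonzero, so P is smooth).
Step 3: tangent line at P: 1·(x − -1) + 2·(y − -1) = 0.
Expanding: x + 2*y + 3 = 0.


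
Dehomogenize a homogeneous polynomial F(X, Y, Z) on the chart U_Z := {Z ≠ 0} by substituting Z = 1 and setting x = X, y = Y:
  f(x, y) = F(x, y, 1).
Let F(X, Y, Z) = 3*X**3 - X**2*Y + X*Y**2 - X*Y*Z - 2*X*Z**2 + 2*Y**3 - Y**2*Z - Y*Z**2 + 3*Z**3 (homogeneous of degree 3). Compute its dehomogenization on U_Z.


f(x, y) = 3*x**3 - x**2*y + x*y**2 - x*y - 2*x + 2*y**3 - y**2 - y + 3

On U_Z we set Z = 1. Each monomial c·X^i·Y^j·Z^k in F becomes c·x^i·y^j·1^k = c·x^i·y^j.
Substituting Z = 1: F(X, Y, 1) = 3*x**3 - x**2*y + x*y**2 - x*y - 2*x + 2*y**3 - y**2 - y + 3.
Note: deg(f) ≤ deg(F) = 3; strict inequality happens when F is divisible by Z (lost terms).


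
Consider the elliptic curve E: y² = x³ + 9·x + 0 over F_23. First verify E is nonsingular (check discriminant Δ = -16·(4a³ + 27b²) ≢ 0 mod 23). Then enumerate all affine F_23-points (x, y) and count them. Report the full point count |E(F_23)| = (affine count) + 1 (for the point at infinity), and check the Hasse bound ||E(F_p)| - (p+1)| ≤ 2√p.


Affine points = {(0, 0), (2, 7), (2, 16), (3, 10), (3, 13), (4, 10), (4, 13), (5, 3), (5, 20), (8, 3), (8, 20), (10, 3), (10, 20), (11, 2), (11, 21), (14, 8), (14, 15), (16, 10), (16, 13), (17, 11), (17, 12), (22, 6), (22, 17)}; affine count = 23; |E(F_23)| = 24.

Discriminant check: Δ ∝ 4a³ + 27b² = 4·9³ + 27·0² = 4·729 + 27·0 ≡ 18 (mod 23). Nonzero ⇒ E is nonsingular.
For each x ∈ F_23, compute rhs = x³ + 9·x + 0 mod 23, then count y ∈ F_23 with y² ≡ rhs.
  x = 0: rhs = 0, matching y values: 0 (1 points).
  x = 1: rhs = 10, matching y values: none (0 points).
  x = 2: rhs = 3, matching y values: 7, 16 (2 points).
  x = 3: rhs = 8, matching y values: 10, 13 (2 points).
  x = 4: rhs = 8, matching y values: 10, 13 (2 points).
  x = 5: rhs = 9, matching y values: 3, 20 (2 points).
  x = 6: rhs = 17, matching y values: none (0 points).
  x = 7: rhs = 15, matching y values: none (0 points).
  x = 8: rhs = 9, matching y values: 3, 20 (2 points).
  x = 9: rhs = 5, matching y values: none (0 points).
  x = 10: rhs = 9, matching y values: 3, 20 (2 points).
  x = 11: rhs = 4, matching y values: 2, 21 (2 points).
  x = 12: rhs = 19, matching y values: none (0 points).
  x = 13: rhs = 14, matching y values: none (0 points).
  x = 14: rhs = 18, matching y values: 8, 15 (2 points).
  x = 15: rhs = 14, matching y values: none (0 points).
  x = 16: rhs = 8, matching y values: 10, 13 (2 points).
  x = 17: rhs = 6, matching y values: 11, 12 (2 points).
  x = 18: rhs = 14, matching y values: none (0 points).
  x = 19: rhs = 15, matching y values: none (0 points).
  x = 20: rhs = 15, matching y values: none (0 points).
  x = 21: rhs = 20, matching y values: none (0 points).
  x = 22: rhs = 13, matching y values: 6, 17 (2 points).
Total affine count: 23.
Full point count |E(F_23)| = 23 + 1 = 24.
Hasse bound: |24 − (23+1)| = |0| = 0 ≤ 2√23 ≈ 9.5917 ✓.


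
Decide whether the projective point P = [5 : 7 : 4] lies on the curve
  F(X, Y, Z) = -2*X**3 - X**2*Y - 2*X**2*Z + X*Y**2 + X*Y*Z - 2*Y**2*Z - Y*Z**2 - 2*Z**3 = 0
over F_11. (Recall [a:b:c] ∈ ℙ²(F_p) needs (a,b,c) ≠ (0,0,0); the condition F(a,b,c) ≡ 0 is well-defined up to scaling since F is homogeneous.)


F(5,7,4) ≡ 8 (mod 11); P is NOT on the curve.

Evaluate F(5, 7, 4) term-by-term (mod 11).
  -2*X**3 ↦ -2·125·1·1 = -250
  -X**2*Y ↦ -1·25·7·1 = -175
  -2*X**2*Z ↦ -2·25·1·4 = -200
  X*Y**2 ↦ 1·5·49·1 = 245
  X*Y*Z ↦ 1·5·7·4 = 140
  -2*Y**2*Z ↦ -2·1·49·4 = -392
  -Y*Z**2 ↦ -1·1·7·16 = -112
  -2*Z**3 ↦ -2·1·1·64 = -128
Sum: F(5, 7, 4) = (-250) + (-175) + (-200) + (245) + (140) + (-392) + (-112) + (-128) = -872.
Reducing mod 11: -872 ≡ 8 (mod 11).
Since F(a, b, c) ≡ 8 ≠ 0 (mod 11), P does NOT lie on the curve.


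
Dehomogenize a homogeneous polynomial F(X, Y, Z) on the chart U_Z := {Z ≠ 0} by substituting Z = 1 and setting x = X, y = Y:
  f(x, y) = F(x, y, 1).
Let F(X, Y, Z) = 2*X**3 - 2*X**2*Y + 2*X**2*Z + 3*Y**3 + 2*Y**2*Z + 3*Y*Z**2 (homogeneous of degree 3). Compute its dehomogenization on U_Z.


f(x, y) = 2*x**3 - 2*x**2*y + 2*x**2 + 3*y**3 + 2*y**2 + 3*y

On U_Z we set Z = 1. Each monomial c·X^i·Y^j·Z^k in F becomes c·x^i·y^j·1^k = c·x^i·y^j.
Substituting Z = 1: F(X, Y, 1) = 2*x**3 - 2*x**2*y + 2*x**2 + 3*y**3 + 2*y**2 + 3*y.
Note: deg(f) ≤ deg(F) = 3; strict inequality happens when F is divisible by Z (lost terms).
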